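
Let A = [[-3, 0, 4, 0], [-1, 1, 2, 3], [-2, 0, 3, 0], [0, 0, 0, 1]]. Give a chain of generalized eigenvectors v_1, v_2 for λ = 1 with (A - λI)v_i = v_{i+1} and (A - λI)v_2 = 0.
We seek v_1 ∈ ker((A - I)^2) \ ker(A - I), then set v_{i+1} = (A - I) v_i.

One such chain is v_1 = [[1, 0, 1, 0]]^T, v_2 = [[0, 1, 0, 0]]^T. Check: (A - I) v_2 = [[0, 0, 0, 0]]^T = 0.

v_1 = [[1, 0, 1, 0]]^T, v_2 = [[0, 1, 0, 0]]^T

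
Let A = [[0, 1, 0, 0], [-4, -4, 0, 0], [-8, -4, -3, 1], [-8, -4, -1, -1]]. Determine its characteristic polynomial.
xI - A = [[x, -1, 0, 0], [4, x + 4, 0, 0], [8, 4, x + 3, -1], [8, 4, 1, x + 1]].

Expanding det(xI - A) along the first row:
det(xI - A) = + (x)·det([[x + 4, 0, 0], [4, x + 3, -1], [4, 1, x + 1]]) - (-1)·det([[4, 0, 0], [8, x + 3, -1], [8, 1, x + 1]]) + (0)·det([[4, x + 4, 0], [8, 4, -1], [8, 4, x + 1]]) - (0)·det([[4, x + 4, 0], [8, 4, x + 3], [8, 4, 1]]).

Evaluating gives χ_A(x) = x^4 + 8x^3 + 24x^2 + 32x + 16 = (x + 2)^4.

χ_A(x) = (x + 2)^4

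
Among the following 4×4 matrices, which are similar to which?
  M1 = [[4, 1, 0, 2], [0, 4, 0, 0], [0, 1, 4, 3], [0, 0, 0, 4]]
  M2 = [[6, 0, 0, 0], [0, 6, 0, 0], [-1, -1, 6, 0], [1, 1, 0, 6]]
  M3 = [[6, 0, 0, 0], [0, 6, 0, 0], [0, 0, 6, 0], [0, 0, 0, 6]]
Characteristic polynomials: χ_{M1} = (x - 4)^4, χ_{M2} = (x - 6)^4, χ_{M3} = (x - 6)^4.

{M1}: invariant factors (x - 4)^2, (x - 4)^2.

{M2}: invariant factors x - 6, x - 6, (x - 6)^2.

{M3}: invariant factors x - 6, x - 6, x - 6, x - 6.

Matrices are similar if and only if their invariant-factor lists agree; the partition into similarity classes is {M1}, {M2}, {M3}.

3 classes: {M1}, {M2}, {M3}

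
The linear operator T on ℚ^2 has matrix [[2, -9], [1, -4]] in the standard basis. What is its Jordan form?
The characteristic polynomial is det(xI - A) = (x + 1)^2, so the eigenvalues are -1 (algebraic multiplicity 2).

For λ = -1: rank(A + I) = 1, rank((A + I)^2) = 0. The eigenspace has dimension 2 - 1 = 1, so there is 1 Jordan block; the rank sequence gives block sizes [2].

Assembling the blocks gives the Jordan form J above.

J = [[-1, 1], [0, -1]]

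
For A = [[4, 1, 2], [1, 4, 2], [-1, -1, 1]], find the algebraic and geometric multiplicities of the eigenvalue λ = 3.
The characteristic polynomial is (x - 3)^3, so the factor x - 3 appears with exponent 3: the algebraic multiplicity is 3.

rank(A - 3I) = 1, so the eigenspace has dimension 3 - 1 = 2: the geometric multiplicity is 2.

Since 2 < 3, A is not diagonalizable.

algebraic multiplicity 3, geometric multiplicity 2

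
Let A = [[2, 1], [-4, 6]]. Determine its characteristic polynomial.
xI - A = [[x - 2, -1], [4, x - 6]].

Expanding det(xI - A) along the first row:
det(xI - A) = + (x - 2)·det([[x - 6]]) - (-1)·det([[4]]).

Evaluating gives χ_A(x) = x^2 - 8x + 16 = (x - 4)^2.

χ_A(x) = (x - 4)^2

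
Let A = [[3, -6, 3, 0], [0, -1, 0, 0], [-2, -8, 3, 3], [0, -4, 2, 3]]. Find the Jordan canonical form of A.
J = [[-1, 0, 0, 0], [0, 3, 1, 0], [0, 0, 3, 1], [0, 0, 0, 3]]

The characteristic polynomial is det(xI - A) = (x - 3)^3(x + 1), so the eigenvalues are -1 (algebraic multiplicity 1), 3 (algebraic multiplicity 3).

For λ = -1: algebraic multiplicity 1 gives one 1×1 block.

For λ = 3: rank(A - 3I) = 3, rank((A - 3I)^2) = 2, rank((A - 3I)^3) = 1. The eigenspace has dimension 4 - 3 = 1, so there is 1 Jordan block; the rank sequence gives block sizes [3].

Assembling the blocks gives the Jordan form J above.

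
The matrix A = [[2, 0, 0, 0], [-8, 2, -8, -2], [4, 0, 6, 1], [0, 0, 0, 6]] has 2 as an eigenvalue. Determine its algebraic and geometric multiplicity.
The characteristic polynomial is (x - 6)^2(x - 2)^2, so the factor x - 2 appears with exponent 2: the algebraic multiplicity is 2.

rank(A - 2I) = 2, so the eigenspace has dimension 4 - 2 = 2: the geometric multiplicity is 2.

algebraic multiplicity 2, geometric multiplicity 2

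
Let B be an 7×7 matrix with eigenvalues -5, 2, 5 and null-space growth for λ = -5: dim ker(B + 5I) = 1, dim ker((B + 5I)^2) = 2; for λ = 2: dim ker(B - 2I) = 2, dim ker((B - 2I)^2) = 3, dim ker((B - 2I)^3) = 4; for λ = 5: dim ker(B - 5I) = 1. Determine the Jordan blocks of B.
Jordan blocks: (-5, 2), (2, 3), (2, 1), (5, 1)

λ = -5: successive nullity increments [1, 1] count blocks of size ≥ k; block sizes are [2].
λ = 2: successive nullity increments [2, 1, 1] count blocks of size ≥ k; block sizes are [3, 1].
λ = 5: successive nullity increments [1] count blocks of size ≥ k; block sizes are [1].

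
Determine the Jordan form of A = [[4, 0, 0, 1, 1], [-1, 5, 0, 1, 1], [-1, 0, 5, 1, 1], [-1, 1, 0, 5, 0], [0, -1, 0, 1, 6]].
J = [[5, 1, 0, 0, 0], [0, 5, 0, 0, 0], [0, 0, 5, 1, 0], [0, 0, 0, 5, 0], [0, 0, 0, 0, 5]]

The characteristic polynomial is det(xI - A) = (x - 5)^5, so the eigenvalues are 5 (algebraic multiplicity 5).

For λ = 5: rank(A - 5I) = 2, rank((A - 5I)^2) = 0. The eigenspace has dimension 5 - 2 = 3, so there are 3 Jordan blocks; the rank sequence gives block sizes [2, 2, 1].

Assembling the blocks gives the Jordan form J above.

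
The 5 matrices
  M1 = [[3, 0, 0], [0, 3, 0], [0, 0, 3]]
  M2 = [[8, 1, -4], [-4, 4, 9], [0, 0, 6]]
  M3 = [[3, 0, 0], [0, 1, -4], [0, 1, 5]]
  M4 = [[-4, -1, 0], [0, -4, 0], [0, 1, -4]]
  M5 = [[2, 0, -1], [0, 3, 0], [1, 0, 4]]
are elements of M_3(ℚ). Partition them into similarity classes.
Characteristic polynomials: χ_{M1} = (x - 3)^3, χ_{M2} = (x - 6)^3, χ_{M3} = (x - 3)^3, χ_{M4} = (x + 4)^3, χ_{M5} = (x - 3)^3.

{M1}: invariant factors x - 3, x - 3, x - 3.

{M2}: invariant factors (x - 6)^3.

{M3, M5}: invariant factors x - 3, (x - 3)^2.

{M4}: invariant factors x + 4, (x + 4)^2.

Matrices are similar if and only if their invariant-factor lists agree; the partition into similarity classes is {M1}, {M2}, {M3, M5}, {M4}.

4 classes: {M1}, {M2}, {M3, M5}, {M4}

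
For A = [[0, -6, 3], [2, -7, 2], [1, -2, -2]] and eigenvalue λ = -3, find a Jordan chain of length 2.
v_1 = [[-5, -4, -2]]^T, v_2 = [[3, 2, 1]]^T

We seek v_1 ∈ ker((A + 3I)^2) \ ker(A + 3I), then set v_{i+1} = (A + 3I) v_i.

One such chain is v_1 = [[-5, -4, -2]]^T, v_2 = [[3, 2, 1]]^T. Check: (A + 3I) v_2 = [[0, 0, 0]]^T = 0.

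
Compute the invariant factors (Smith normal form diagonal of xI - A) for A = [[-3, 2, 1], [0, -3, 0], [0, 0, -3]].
x + 3, (x + 3)^2

The Jordan structure of A has elementary divisors (x + 3)^2, (x + 3). Arranging the block sizes at each eigenvalue in decreasing order and taking row products gives the invariant factors.

Invariant factors (smallest first, each dividing the next): x + 3, (x + 3)^2.

Check: the last factor (x + 3)^2 is the minimal polynomial, and the product (x + 3)^3 is the characteristic polynomial.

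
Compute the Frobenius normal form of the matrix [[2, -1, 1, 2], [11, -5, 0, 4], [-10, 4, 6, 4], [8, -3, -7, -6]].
R = [[0, 0, 0, 0], [0, 0, 0, 0], [0, 1, 0, 1], [0, 0, 1, -3]]

The invariant factors of A (the non-unit diagonal entries of the Smith normal form of xI - A over ℚ[x]) are x, x(x^2 + 3x - 1), each dividing the next. The characteristic polynomial is their product, x^2(x^2 + 3x - 1).

The rational canonical form is the block-diagonal matrix of companion matrices C(f_i):
R = [[0, 0, 0, 0], [0, 0, 0, 0], [0, 1, 0, 1], [0, 0, 1, -3]].

Note the characteristic polynomial does not split into linear factors over ℚ, so A has no Jordan form over ℚ; the rational canonical form exists over any field.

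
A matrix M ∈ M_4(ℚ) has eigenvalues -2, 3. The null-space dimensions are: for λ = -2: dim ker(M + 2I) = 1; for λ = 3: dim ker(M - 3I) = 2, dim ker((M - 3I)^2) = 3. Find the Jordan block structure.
Jordan blocks: (-2, 1), (3, 2), (3, 1)

λ = -2: successive nullity increments [1] count blocks of size ≥ k; block sizes are [1].
λ = 3: successive nullity increments [2, 1] count blocks of size ≥ k; block sizes are [2, 1].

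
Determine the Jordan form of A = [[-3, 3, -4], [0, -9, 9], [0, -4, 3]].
The characteristic polynomial is det(xI - A) = (x + 3)^3, so the eigenvalues are -3 (algebraic multiplicity 3).

For λ = -3: rank(A + 3I) = 2, rank((A + 3I)^2) = 1, rank((A + 3I)^3) = 0. The eigenspace has dimension 3 - 2 = 1, so there is 1 Jordan block; the rank sequence gives block sizes [3].

Assembling the blocks gives the Jordan form J above.

J = [[-3, 1, 0], [0, -3, 1], [0, 0, -3]]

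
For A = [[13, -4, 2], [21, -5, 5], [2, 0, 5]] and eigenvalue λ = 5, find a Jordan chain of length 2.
We seek v_1 ∈ ker((A - 5I)^2) \ ker(A - 5I), then set v_{i+1} = (A - 5I) v_i.

One such chain is v_1 = [[-1, 0, 4]]^T, v_2 = [[0, -1, -2]]^T. Check: (A - 5I) v_2 = [[0, 0, 0]]^T = 0.

v_1 = [[-1, 0, 4]]^T, v_2 = [[0, -1, -2]]^T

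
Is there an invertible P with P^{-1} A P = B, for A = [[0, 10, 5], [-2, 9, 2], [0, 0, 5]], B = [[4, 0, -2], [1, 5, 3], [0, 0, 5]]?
Both have characteristic polynomial (x - 5)^2(x - 4), but the minimal polynomial of A is (x - 5)(x - 4) while the minimal polynomial of B is (x - 5)^2(x - 4). The minimal polynomial is a similarity invariant, so A and B are not similar.

No.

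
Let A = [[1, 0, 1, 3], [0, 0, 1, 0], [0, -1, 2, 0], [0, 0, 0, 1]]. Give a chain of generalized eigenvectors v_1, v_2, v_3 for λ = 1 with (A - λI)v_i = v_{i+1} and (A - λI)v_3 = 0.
v_1 = [[2, 0, 1, 0]]^T, v_2 = [[1, 1, 1, 0]]^T, v_3 = [[1, 0, 0, 0]]^T

We seek v_1 ∈ ker((A - I)^3) \ ker((A - I)^2), then set v_{i+1} = (A - I) v_i.

One such chain is v_1 = [[2, 0, 1, 0]]^T, v_2 = [[1, 1, 1, 0]]^T, v_3 = [[1, 0, 0, 0]]^T. Check: (A - I) v_3 = [[0, 0, 0, 0]]^T = 0.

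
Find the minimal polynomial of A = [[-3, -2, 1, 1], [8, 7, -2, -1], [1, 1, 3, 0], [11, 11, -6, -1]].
m_A(x) = (x - 4)^2(x + 1)^2

The characteristic polynomial factors as (x - 4)^2(x + 1)^2. The minimal polynomial is ∏(x - λ)^{k_λ} where k_λ is the size of the largest Jordan block at λ.

For λ = -1: rank(A + I) = 3, and the largest Jordan block has size 2 (the smallest k with rank((A + I)^k) = rank((A + I)^(k+1))).
For λ = 4: rank(A - 4I) = 3, and the largest Jordan block has size 2 (the smallest k with rank((A - 4I)^k) = rank((A - 4I)^(k+1))).

So m_A(x) = (x - 4)^2(x + 1)^2.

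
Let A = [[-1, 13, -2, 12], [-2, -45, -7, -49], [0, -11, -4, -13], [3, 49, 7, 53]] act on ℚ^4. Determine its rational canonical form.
The invariant factors of A (the non-unit diagonal entries of the Smith normal form of xI - A over ℚ[x]) are (x - 5)(x + 3)(x^2 - x - 3), each dividing the next. The characteristic polynomial is their product, (x - 5)(x + 3)(x^2 - x - 3).

The rational canonical form is the block-diagonal matrix of companion matrices C(f_i):
R = [[0, 0, 0, -45], [1, 0, 0, -21], [0, 1, 0, 16], [0, 0, 1, 3]].

Note the characteristic polynomial does not split into linear factors over ℚ, so A has no Jordan form over ℚ; the rational canonical form exists over any field.

R = [[0, 0, 0, -45], [1, 0, 0, -21], [0, 1, 0, 16], [0, 0, 1, 3]]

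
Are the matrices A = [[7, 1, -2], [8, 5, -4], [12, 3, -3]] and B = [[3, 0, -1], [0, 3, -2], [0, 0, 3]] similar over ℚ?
Two matrices over a field are similar if and only if they have the same invariant factors.

Both A and B have characteristic polynomial (x - 3)^3 and minimal polynomial (x - 3)^2. Computing further, both have invariant factors x - 3, (x - 3)^2. Hence A and B are similar.

Yes.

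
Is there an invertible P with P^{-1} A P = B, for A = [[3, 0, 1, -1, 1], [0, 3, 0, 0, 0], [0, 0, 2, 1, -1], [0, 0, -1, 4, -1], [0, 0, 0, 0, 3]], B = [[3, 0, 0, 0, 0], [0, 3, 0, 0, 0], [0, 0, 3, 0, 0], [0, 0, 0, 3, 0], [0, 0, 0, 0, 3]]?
No.

Both have characteristic polynomial (x - 3)^5, but the minimal polynomial of A is (x - 3)^2 while the minimal polynomial of B is x - 3. The minimal polynomial is a similarity invariant, so A and B are not similar.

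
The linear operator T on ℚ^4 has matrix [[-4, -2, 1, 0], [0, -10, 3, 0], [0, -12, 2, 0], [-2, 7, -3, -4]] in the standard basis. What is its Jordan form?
The characteristic polynomial is det(xI - A) = (x + 4)^4, so the eigenvalues are -4 (algebraic multiplicity 4).

For λ = -4: rank(A + 4I) = 2, rank((A + 4I)^2) = 1, rank((A + 4I)^3) = 0. The eigenspace has dimension 4 - 2 = 2, so there are 2 Jordan blocks; the rank sequence gives block sizes [3, 1].

Assembling the blocks gives the Jordan form J above.

J = [[-4, 1, 0, 0], [0, -4, 1, 0], [0, 0, -4, 0], [0, 0, 0, -4]]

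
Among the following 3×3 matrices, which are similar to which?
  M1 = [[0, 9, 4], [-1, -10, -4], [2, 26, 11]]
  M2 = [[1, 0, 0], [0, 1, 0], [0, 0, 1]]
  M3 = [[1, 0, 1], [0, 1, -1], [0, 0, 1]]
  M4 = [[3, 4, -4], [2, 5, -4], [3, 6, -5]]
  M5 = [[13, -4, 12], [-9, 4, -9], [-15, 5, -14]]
Characteristic polynomials: χ_{M1} = (x - 3)(x + 1)^2, χ_{M2} = (x - 1)^3, χ_{M3} = (x - 1)^3, χ_{M4} = (x - 1)^3, χ_{M5} = (x - 1)^3.

{M1}: invariant factors (x - 3)(x + 1)^2.

{M2}: invariant factors x - 1, x - 1, x - 1.

{M3, M4, M5}: invariant factors x - 1, (x - 1)^2.

Matrices are similar if and only if their invariant-factor lists agree; the partition into similarity classes is {M1}, {M2}, {M3, M4, M5}.

3 classes: {M1}, {M2}, {M3, M4, M5}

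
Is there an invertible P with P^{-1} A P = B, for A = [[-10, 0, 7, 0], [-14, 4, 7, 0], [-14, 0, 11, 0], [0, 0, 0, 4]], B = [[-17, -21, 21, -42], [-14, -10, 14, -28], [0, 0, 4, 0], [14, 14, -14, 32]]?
Two matrices over a field are similar if and only if they have the same invariant factors.

Both A and B have characteristic polynomial (x - 4)^3(x + 3) and minimal polynomial (x - 4)(x + 3). Computing further, both have invariant factors x - 4, x - 4, (x - 4)(x + 3). Hence A and B are similar.

Yes.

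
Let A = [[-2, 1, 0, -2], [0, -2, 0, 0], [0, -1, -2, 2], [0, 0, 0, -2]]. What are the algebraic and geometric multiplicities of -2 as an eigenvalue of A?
algebraic multiplicity 4, geometric multiplicity 3

The characteristic polynomial is (x + 2)^4, so the factor x + 2 appears with exponent 4: the algebraic multiplicity is 4.

rank(A + 2I) = 1, so the eigenspace has dimension 4 - 1 = 3: the geometric multiplicity is 3.

Since 3 < 4, A is not diagonalizable.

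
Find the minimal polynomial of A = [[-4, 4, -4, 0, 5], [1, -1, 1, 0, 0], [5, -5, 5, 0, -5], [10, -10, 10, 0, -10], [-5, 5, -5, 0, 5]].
m_A(x) = x^2(x - 5)

The characteristic polynomial factors as x^4(x - 5). The minimal polynomial is ∏(x - λ)^{k_λ} where k_λ is the size of the largest Jordan block at λ.

For λ = 0: rank(A) = 2, and the largest Jordan block has size 2 (the smallest k with rank(A^k) = rank(A^(k+1))).
For λ = 5: rank(A - 5I) = 4, and the largest Jordan block has size 1 (the smallest k with rank((A - 5I)^k) = rank((A - 5I)^(k+1))).

So m_A(x) = x^2(x - 5).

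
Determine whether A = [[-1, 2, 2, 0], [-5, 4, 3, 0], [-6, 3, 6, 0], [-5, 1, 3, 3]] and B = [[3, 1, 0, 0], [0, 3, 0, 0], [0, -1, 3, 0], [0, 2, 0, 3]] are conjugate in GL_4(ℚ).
No.

Both have characteristic polynomial (x - 3)^4, but the minimal polynomial of A is (x - 3)^3 while the minimal polynomial of B is (x - 3)^2. The minimal polynomial is a similarity invariant, so A and B are not similar.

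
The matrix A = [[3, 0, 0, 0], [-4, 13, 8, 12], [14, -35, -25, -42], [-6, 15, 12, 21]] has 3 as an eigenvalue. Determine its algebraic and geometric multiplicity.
The characteristic polynomial is (x - 3)^4, so the factor x - 3 appears with exponent 4: the algebraic multiplicity is 4.

rank(A - 3I) = 1, so the eigenspace has dimension 4 - 1 = 3: the geometric multiplicity is 3.

Since 3 < 4, A is not diagonalizable.

algebraic multiplicity 4, geometric multiplicity 3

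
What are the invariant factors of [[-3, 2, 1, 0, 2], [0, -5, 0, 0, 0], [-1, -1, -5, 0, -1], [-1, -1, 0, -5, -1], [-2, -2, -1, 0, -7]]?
The Jordan structure of A has elementary divisors (x + 5)^3, (x + 5), (x + 5). Arranging the block sizes at each eigenvalue in decreasing order and taking row products gives the invariant factors.

Invariant factors (smallest first, each dividing the next): x + 5, x + 5, (x + 5)^3.

Check: the last factor (x + 5)^3 is the minimal polynomial, and the product (x + 5)^5 is the characteristic polynomial.

x + 5, x + 5, (x + 5)^3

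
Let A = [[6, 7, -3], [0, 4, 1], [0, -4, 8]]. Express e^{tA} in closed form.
A has Jordan form J = [[6, 1, 0], [0, 6, 1], [0, 0, 6]] with A = PJP^{-1}, so e^{tA} = P e^{tJ} P^{-1}.

For a Jordan block J_k(λ), e^{tJ_k(λ)} = e^{λt} · (I + tN + t^2 N^2/2! + ... + t^{k-1} N^{k-1}/(k-1)!) where N is the nilpotent superdiagonal part.

Assembling the blocks and conjugating back gives the entries of e^{tA} as shown above.

e^{tA} = [[e^{6*t}, t*(7 - t)*e^{6*t}, t*(t - 6)*e^{6*t}/2], [0, (1 - 2*t)*e^{6*t}, t*e^{6*t}], [0, -4*t*e^{6*t}, (2*t + 1)*e^{6*t}]]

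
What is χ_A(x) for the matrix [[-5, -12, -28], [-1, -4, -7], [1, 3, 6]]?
xI - A = [[x + 5, 12, 28], [1, x + 4, 7], [-1, -3, x - 6]].

Expanding det(xI - A) along the first row:
det(xI - A) = + (x + 5)·det([[x + 4, 7], [-3, x - 6]]) - (12)·det([[1, 7], [-1, x - 6]]) + (28)·det([[1, x + 4], [-1, -3]]).

Evaluating gives χ_A(x) = x^3 + 3x^2 + 3x + 1 = (x + 1)^3.

χ_A(x) = (x + 1)^3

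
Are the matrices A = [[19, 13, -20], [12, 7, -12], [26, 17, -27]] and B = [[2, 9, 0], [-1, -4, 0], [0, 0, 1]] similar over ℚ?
Yes.

Two matrices over a field are similar if and only if they have the same invariant factors.

Both A and B have characteristic polynomial (x - 1)(x + 1)^2 and minimal polynomial (x - 1)(x + 1)^2. Computing further, both have invariant factors (x - 1)(x + 1)^2. Hence A and B are similar.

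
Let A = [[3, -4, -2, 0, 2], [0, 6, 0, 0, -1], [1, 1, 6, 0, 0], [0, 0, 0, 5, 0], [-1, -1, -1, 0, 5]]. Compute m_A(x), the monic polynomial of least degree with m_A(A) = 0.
m_A(x) = (x - 5)^3

The characteristic polynomial factors as (x - 5)^5. The minimal polynomial is ∏(x - λ)^{k_λ} where k_λ is the size of the largest Jordan block at λ.

For λ = 5: rank(A - 5I) = 2, and the largest Jordan block has size 3 (the smallest k with rank((A - 5I)^k) = rank((A - 5I)^(k+1))).

So m_A(x) = (x - 5)^3.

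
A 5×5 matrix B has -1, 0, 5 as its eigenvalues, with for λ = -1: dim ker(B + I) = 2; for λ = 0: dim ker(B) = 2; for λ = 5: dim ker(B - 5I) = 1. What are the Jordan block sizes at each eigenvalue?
λ = -1: successive nullity increments [2] count blocks of size ≥ k; block sizes are [1, 1].
λ = 0: successive nullity increments [2] count blocks of size ≥ k; block sizes are [1, 1].
λ = 5: successive nullity increments [1] count blocks of size ≥ k; block sizes are [1].

Jordan blocks: (-1, 1), (-1, 1), (0, 1), (0, 1), (5, 1)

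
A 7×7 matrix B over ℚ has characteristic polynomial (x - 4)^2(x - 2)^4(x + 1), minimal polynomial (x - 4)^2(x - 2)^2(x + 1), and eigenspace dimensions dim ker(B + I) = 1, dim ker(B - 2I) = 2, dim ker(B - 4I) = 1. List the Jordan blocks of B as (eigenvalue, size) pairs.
λ = -1: algebraic multiplicity 1 (exponent in χ_B), largest block size 1 (exponent in m_B), 1 block (geometric multiplicity). This forces block sizes [1].
λ = 2: algebraic multiplicity 4 (exponent in χ_B), largest block size 2 (exponent in m_B), 2 blocks (geometric multiplicity). These force block sizes [2, 2].
λ = 4: algebraic multiplicity 2 (exponent in χ_B), largest block size 2 (exponent in m_B), 1 block (geometric multiplicity). This forces block sizes [2].

Jordan blocks: (-1, 1), (2, 2), (2, 2), (4, 2)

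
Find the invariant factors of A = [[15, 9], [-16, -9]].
The Jordan structure of A has elementary divisors (x - 3)^2. Arranging the block sizes at each eigenvalue in decreasing order and taking row products gives the invariant factors.

Invariant factors (smallest first, each dividing the next): (x - 3)^2.

Check: the last factor (x - 3)^2 is the minimal polynomial, and the product (x - 3)^2 is the characteristic polynomial.

(x - 3)^2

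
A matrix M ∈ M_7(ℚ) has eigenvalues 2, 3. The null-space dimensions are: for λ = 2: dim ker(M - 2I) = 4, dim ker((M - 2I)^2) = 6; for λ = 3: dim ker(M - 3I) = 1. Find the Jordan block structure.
λ = 2: successive nullity increments [4, 2] count blocks of size ≥ k; block sizes are [2, 2, 1, 1].
λ = 3: successive nullity increments [1] count blocks of size ≥ k; block sizes are [1].

Jordan blocks: (2, 2), (2, 2), (2, 1), (2, 1), (3, 1)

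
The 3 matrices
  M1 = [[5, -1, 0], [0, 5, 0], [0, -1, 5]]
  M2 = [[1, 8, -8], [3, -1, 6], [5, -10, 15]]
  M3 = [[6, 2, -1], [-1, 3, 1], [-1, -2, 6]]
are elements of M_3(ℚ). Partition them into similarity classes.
Characteristic polynomials: χ_{M1} = (x - 5)^3, χ_{M2} = (x - 5)^3, χ_{M3} = (x - 5)^3.

{M1, M2, M3}: invariant factors x - 5, (x - 5)^2.

Matrices are similar if and only if their invariant-factor lists agree; the partition into similarity classes is {M1, M2, M3}.

1 class: {M1, M2, M3}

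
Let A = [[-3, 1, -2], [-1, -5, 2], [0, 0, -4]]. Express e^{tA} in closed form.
A has Jordan form J = [[-4, 1, 0], [0, -4, 0], [0, 0, -4]] with A = PJP^{-1}, so e^{tA} = P e^{tJ} P^{-1}.

For a Jordan block J_k(λ), e^{tJ_k(λ)} = e^{λt} · (I + tN + t^2 N^2/2! + ... + t^{k-1} N^{k-1}/(k-1)!) where N is the nilpotent superdiagonal part.

Assembling the blocks and conjugating back gives the entries of e^{tA} as shown above.

e^{tA} = [[(t + 1)*e^{-4*t}, t*e^{-4*t}, -2*t*e^{-4*t}], [-t*e^{-4*t}, (1 - t)*e^{-4*t}, 2*t*e^{-4*t}], [0, 0, e^{-4*t}]]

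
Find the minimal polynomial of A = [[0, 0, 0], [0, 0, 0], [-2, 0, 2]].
m_A(x) = x(x - 2)

The characteristic polynomial factors as x^2(x - 2). The minimal polynomial is ∏(x - λ)^{k_λ} where k_λ is the size of the largest Jordan block at λ.

For λ = 0: rank(A) = 1, and the largest Jordan block has size 1 (the smallest k with rank(A^k) = rank(A^(k+1))).
For λ = 2: rank(A - 2I) = 2, and the largest Jordan block has size 1 (the smallest k with rank((A - 2I)^k) = rank((A - 2I)^(k+1))).

So m_A(x) = x(x - 2).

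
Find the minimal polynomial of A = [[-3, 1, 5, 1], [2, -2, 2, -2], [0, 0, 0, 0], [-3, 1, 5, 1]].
m_A(x) = x(x + 2)^2

The characteristic polynomial factors as x^2(x + 2)^2. The minimal polynomial is ∏(x - λ)^{k_λ} where k_λ is the size of the largest Jordan block at λ.

For λ = -2: rank(A + 2I) = 3, and the largest Jordan block has size 2 (the smallest k with rank((A + 2I)^k) = rank((A + 2I)^(k+1))).
For λ = 0: rank(A) = 2, and the largest Jordan block has size 1 (the smallest k with rank(A^k) = rank(A^(k+1))).

So m_A(x) = x(x + 2)^2.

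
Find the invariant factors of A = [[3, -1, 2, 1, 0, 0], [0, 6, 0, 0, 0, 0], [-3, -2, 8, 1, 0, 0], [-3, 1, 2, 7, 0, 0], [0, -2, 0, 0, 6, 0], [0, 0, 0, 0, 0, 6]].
The Jordan structure of A has elementary divisors (x - 6)^2, (x - 6)^2, (x - 6), (x - 6). Arranging the block sizes at each eigenvalue in decreasing order and taking row products gives the invariant factors.

Invariant factors (smallest first, each dividing the next): x - 6, x - 6, (x - 6)^2, (x - 6)^2.

Check: the last factor (x - 6)^2 is the minimal polynomial, and the product (x - 6)^6 is the characteristic polynomial.

x - 6, x - 6, (x - 6)^2, (x - 6)^2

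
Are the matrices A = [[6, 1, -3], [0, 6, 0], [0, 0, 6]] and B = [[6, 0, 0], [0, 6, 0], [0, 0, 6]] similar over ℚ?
No.

Both have characteristic polynomial (x - 6)^3, but the minimal polynomial of A is (x - 6)^2 while the minimal polynomial of B is x - 6. The minimal polynomial is a similarity invariant, so A and B are not similar.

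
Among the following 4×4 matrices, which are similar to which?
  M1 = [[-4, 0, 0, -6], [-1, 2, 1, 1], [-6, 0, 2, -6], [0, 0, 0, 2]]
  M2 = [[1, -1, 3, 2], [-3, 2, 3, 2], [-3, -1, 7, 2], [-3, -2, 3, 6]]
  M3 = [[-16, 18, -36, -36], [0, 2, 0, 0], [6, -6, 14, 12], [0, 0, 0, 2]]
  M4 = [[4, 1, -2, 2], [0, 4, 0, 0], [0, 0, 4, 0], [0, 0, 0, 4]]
4 classes: {M1}, {M2}, {M3}, {M4}

Characteristic polynomials: χ_{M1} = (x - 2)^3(x + 4), χ_{M2} = (x - 4)^4, χ_{M3} = (x - 2)^3(x + 4), χ_{M4} = (x - 4)^4.

{M1}: invariant factors x - 2, (x - 2)^2(x + 4).

{M2}: invariant factors x - 4, (x - 4)^3.

{M3}: invariant factors x - 2, x - 2, (x - 2)(x + 4).

{M4}: invariant factors x - 4, x - 4, (x - 4)^2.

Matrices are similar if and only if their invariant-factor lists agree; the partition into similarity classes is {M1}, {M2}, {M3}, {M4}.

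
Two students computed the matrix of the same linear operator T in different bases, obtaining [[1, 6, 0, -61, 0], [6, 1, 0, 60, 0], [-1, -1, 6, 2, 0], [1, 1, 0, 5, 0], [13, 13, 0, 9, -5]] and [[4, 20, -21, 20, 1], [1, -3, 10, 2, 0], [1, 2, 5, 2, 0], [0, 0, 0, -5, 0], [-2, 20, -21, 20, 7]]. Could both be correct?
Two matrices over a field are similar if and only if they have the same invariant factors.

Both A and B have characteristic polynomial (x - 6)^3(x + 5)^2 and minimal polynomial (x - 6)^3(x + 5). Computing further, both have invariant factors x + 5, (x - 6)^3(x + 5). Hence A and B are similar.

Yes.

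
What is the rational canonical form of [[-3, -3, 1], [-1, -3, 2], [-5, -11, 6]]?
The invariant factors of A (the non-unit diagonal entries of the Smith normal form of xI - A over ℚ[x]) are x^3 - 3x + 4, each dividing the next. The characteristic polynomial is their product, x^3 - 3x + 4.

The rational canonical form is the block-diagonal matrix of companion matrices C(f_i):
R = [[0, 0, -4], [1, 0, 3], [0, 1, 0]].

Note the characteristic polynomial does not split into linear factors over ℚ, so A has no Jordan form over ℚ; the rational canonical form exists over any field.

R = [[0, 0, -4], [1, 0, 3], [0, 1, 0]]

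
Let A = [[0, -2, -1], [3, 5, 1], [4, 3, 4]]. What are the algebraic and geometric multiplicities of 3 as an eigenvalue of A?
The characteristic polynomial is (x - 3)^3, so the factor x - 3 appears with exponent 3: the algebraic multiplicity is 3.

rank(A - 3I) = 2, so the eigenspace has dimension 3 - 2 = 1: the geometric multiplicity is 1.

Since 1 < 3, A is not diagonalizable.

algebraic multiplicity 3, geometric multiplicity 1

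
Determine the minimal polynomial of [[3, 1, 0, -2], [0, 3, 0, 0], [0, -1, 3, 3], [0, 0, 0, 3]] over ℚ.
The characteristic polynomial factors as (x - 3)^4. The minimal polynomial is ∏(x - λ)^{k_λ} where k_λ is the size of the largest Jordan block at λ.

For λ = 3: rank(A - 3I) = 2, and the largest Jordan block has size 2 (the smallest k with rank((A - 3I)^k) = rank((A - 3I)^(k+1))).

So m_A(x) = (x - 3)^2.

m_A(x) = (x - 3)^2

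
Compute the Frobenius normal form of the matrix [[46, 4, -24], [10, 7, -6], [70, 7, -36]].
R = [[6, 0, 0], [0, 0, -30], [0, 1, 11]]

The invariant factors of A (the non-unit diagonal entries of the Smith normal form of xI - A over ℚ[x]) are x - 6, (x - 6)(x - 5), each dividing the next. The characteristic polynomial is their product, (x - 6)^2(x - 5).

The rational canonical form is the block-diagonal matrix of companion matrices C(f_i):
R = [[6, 0, 0], [0, 0, -30], [0, 1, 11]].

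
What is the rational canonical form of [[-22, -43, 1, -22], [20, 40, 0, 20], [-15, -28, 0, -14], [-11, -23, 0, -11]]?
R = [[0, 0, 0, -20], [1, 0, 0, 29], [0, 1, 0, -15], [0, 0, 1, 7]]

The invariant factors of A (the non-unit diagonal entries of the Smith normal form of xI - A over ℚ[x]) are (x - 5)(x - 1)(x^2 - x + 4), each dividing the next. The characteristic polynomial is their product, (x - 5)(x - 1)(x^2 - x + 4).

The rational canonical form is the block-diagonal matrix of companion matrices C(f_i):
R = [[0, 0, 0, -20], [1, 0, 0, 29], [0, 1, 0, -15], [0, 0, 1, 7]].

Note the characteristic polynomial does not split into linear factors over ℚ, so A has no Jordan form over ℚ; the rational canonical form exists over any field.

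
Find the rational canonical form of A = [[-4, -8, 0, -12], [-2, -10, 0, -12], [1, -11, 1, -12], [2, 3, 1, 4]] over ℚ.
The invariant factors of A (the non-unit diagonal entries of the Smith normal form of xI - A over ℚ[x]) are x + 2, (x + 2)^2(x + 3), each dividing the next. The characteristic polynomial is their product, (x + 2)^3(x + 3).

The rational canonical form is the block-diagonal matrix of companion matrices C(f_i):
R = [[-2, 0, 0, 0], [0, 0, 0, -12], [0, 1, 0, -16], [0, 0, 1, -7]].

R = [[-2, 0, 0, 0], [0, 0, 0, -12], [0, 1, 0, -16], [0, 0, 1, -7]]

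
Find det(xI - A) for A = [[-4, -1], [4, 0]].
χ_A(x) = (x + 2)^2

xI - A = [[x + 4, 1], [-4, x]].

Expanding det(xI - A) along the first row:
det(xI - A) = + (x + 4)·det([[x]]) - (1)·det([[-4]]).

Evaluating gives χ_A(x) = x^2 + 4x + 4 = (x + 2)^2.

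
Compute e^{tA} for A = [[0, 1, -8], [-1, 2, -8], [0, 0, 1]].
A has Jordan form J = [[1, 1, 0], [0, 1, 0], [0, 0, 1]] with A = PJP^{-1}, so e^{tA} = P e^{tJ} P^{-1}.

For a Jordan block J_k(λ), e^{tJ_k(λ)} = e^{λt} · (I + tN + t^2 N^2/2! + ... + t^{k-1} N^{k-1}/(k-1)!) where N is the nilpotent superdiagonal part.

Assembling the blocks and conjugating back gives the entries of e^{tA} as shown above.

e^{tA} = [[(1 - t)*e^{t}, t*e^{t}, -8*t*e^{t}], [-t*e^{t}, (t + 1)*e^{t}, -8*t*e^{t}], [0, 0, e^{t}]]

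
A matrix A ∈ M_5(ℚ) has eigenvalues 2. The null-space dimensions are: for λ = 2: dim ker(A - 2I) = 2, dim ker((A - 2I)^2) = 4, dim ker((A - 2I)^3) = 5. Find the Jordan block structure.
Jordan blocks: (2, 3), (2, 2)

λ = 2: successive nullity increments [2, 2, 1] count blocks of size ≥ k; block sizes are [3, 2].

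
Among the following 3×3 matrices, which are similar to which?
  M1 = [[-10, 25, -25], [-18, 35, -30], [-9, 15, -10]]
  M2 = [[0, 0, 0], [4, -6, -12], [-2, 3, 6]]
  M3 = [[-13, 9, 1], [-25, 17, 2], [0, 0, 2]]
3 classes: {M1}, {M2}, {M3}

Characteristic polynomials: χ_{M1} = (x - 5)^3, χ_{M2} = x^3, χ_{M3} = (x - 2)^3.

{M1}: invariant factors x - 5, (x - 5)^2.

{M2}: invariant factors x, x^2.

{M3}: invariant factors (x - 2)^3.

Matrices are similar if and only if their invariant-factor lists agree; the partition into similarity classes is {M1}, {M2}, {M3}.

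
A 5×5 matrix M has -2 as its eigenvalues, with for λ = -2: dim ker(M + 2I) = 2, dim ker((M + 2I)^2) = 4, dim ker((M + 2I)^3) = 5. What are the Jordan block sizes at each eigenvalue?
Jordan blocks: (-2, 3), (-2, 2)

λ = -2: successive nullity increments [2, 2, 1] count blocks of size ≥ k; block sizes are [3, 2].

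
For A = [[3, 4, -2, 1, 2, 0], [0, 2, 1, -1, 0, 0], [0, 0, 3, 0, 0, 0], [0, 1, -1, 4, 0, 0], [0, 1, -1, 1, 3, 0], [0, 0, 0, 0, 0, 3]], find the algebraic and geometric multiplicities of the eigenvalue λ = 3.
The characteristic polynomial is (x - 3)^6, so the factor x - 3 appears with exponent 6: the algebraic multiplicity is 6.

rank(A - 3I) = 2, so the eigenspace has dimension 6 - 2 = 4: the geometric multiplicity is 4.

Since 4 < 6, A is not diagonalizable.

algebraic multiplicity 6, geometric multiplicity 4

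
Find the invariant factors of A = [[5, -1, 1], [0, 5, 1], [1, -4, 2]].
(x - 4)^3

The Jordan structure of A has elementary divisors (x - 4)^3. Arranging the block sizes at each eigenvalue in decreasing order and taking row products gives the invariant factors.

Invariant factors (smallest first, each dividing the next): (x - 4)^3.

Check: the last factor (x - 4)^3 is the minimal polynomial, and the product (x - 4)^3 is the characteristic polynomial.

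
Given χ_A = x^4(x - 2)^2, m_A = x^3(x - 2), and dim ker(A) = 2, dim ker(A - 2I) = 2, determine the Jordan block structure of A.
λ = 0: algebraic multiplicity 4 (exponent in χ_A), largest block size 3 (exponent in m_A), 2 blocks (geometric multiplicity). These force block sizes [3, 1].
λ = 2: algebraic multiplicity 2 (exponent in χ_A), largest block size 1 (exponent in m_A), 2 blocks (geometric multiplicity). These force block sizes [1, 1].

Jordan blocks: (0, 3), (0, 1), (2, 1), (2, 1)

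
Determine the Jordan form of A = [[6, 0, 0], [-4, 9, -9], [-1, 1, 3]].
J = [[6, 1, 0], [0, 6, 1], [0, 0, 6]]

The characteristic polynomial is det(xI - A) = (x - 6)^3, so the eigenvalues are 6 (algebraic multiplicity 3).

For λ = 6: rank(A - 6I) = 2, rank((A - 6I)^2) = 1, rank((A - 6I)^3) = 0. The eigenspace has dimension 3 - 2 = 1, so there is 1 Jordan block; the rank sequence gives block sizes [3].

Assembling the blocks gives the Jordan form J above.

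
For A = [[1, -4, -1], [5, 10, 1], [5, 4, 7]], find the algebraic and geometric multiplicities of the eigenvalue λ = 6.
algebraic multiplicity 3, geometric multiplicity 2

The characteristic polynomial is (x - 6)^3, so the factor x - 6 appears with exponent 3: the algebraic multiplicity is 3.

rank(A - 6I) = 1, so the eigenspace has dimension 3 - 1 = 2: the geometric multiplicity is 2.

Since 2 < 3, A is not diagonalizable.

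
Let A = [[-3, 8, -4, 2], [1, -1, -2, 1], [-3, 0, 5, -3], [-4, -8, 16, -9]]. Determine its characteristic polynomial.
χ_A(x) = (x + 1)^3(x + 5)

xI - A = [[x + 3, -8, 4, -2], [-1, x + 1, 2, -1], [3, 0, x - 5, 3], [4, 8, -16, x + 9]].

Expanding det(xI - A) along the first row:
det(xI - A) = + (x + 3)·det([[x + 1, 2, -1], [0, x - 5, 3], [8, -16, x + 9]]) - (-8)·det([[-1, 2, -1], [3, x - 5, 3], [4, -16, x + 9]]) + (4)·det([[-1, x + 1, -1], [3, 0, 3], [4, 8, x + 9]]) - (-2)·det([[-1, x + 1, 2], [3, 0, x - 5], [4, 8, -16]]).

Evaluating gives χ_A(x) = x^4 + 8x^3 + 18x^2 + 16x + 5 = (x + 1)^3(x + 5).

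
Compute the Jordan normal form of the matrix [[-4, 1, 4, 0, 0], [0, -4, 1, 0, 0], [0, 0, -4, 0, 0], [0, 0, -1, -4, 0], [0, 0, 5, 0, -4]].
J = [[-4, 1, 0, 0, 0], [0, -4, 1, 0, 0], [0, 0, -4, 0, 0], [0, 0, 0, -4, 0], [0, 0, 0, 0, -4]]

The characteristic polynomial is det(xI - A) = (x + 4)^5, so the eigenvalues are -4 (algebraic multiplicity 5).

For λ = -4: rank(A + 4I) = 2, rank((A + 4I)^2) = 1, rank((A + 4I)^3) = 0. The eigenspace has dimension 5 - 2 = 3, so there are 3 Jordan blocks; the rank sequence gives block sizes [3, 1, 1].

Assembling the blocks gives the Jordan form J above.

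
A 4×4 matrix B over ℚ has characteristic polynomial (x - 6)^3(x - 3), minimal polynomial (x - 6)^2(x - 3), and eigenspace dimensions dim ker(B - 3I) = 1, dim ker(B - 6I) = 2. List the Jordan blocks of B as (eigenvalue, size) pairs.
λ = 3: algebraic multiplicity 1 (exponent in χ_B), largest block size 1 (exponent in m_B), 1 block (geometric multiplicity). This forces block sizes [1].
λ = 6: algebraic multiplicity 3 (exponent in χ_B), largest block size 2 (exponent in m_B), 2 blocks (geometric multiplicity). These force block sizes [2, 1].

Jordan blocks: (3, 1), (6, 2), (6, 1)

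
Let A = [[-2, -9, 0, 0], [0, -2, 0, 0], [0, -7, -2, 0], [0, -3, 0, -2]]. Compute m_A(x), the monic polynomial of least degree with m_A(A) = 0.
m_A(x) = (x + 2)^2

The characteristic polynomial factors as (x + 2)^4. The minimal polynomial is ∏(x - λ)^{k_λ} where k_λ is the size of the largest Jordan block at λ.

For λ = -2: rank(A + 2I) = 1, and the largest Jordan block has size 2 (the smallest k with rank((A + 2I)^k) = rank((A + 2I)^(k+1))).

So m_A(x) = (x + 2)^2.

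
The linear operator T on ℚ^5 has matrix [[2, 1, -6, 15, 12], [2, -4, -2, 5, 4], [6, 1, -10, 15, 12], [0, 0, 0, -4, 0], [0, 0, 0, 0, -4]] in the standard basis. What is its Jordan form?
J = [[-4, 1, 0, 0, 0], [0, -4, 1, 0, 0], [0, 0, -4, 0, 0], [0, 0, 0, -4, 0], [0, 0, 0, 0, -4]]

The characteristic polynomial is det(xI - A) = (x + 4)^5, so the eigenvalues are -4 (algebraic multiplicity 5).

For λ = -4: rank(A + 4I) = 2, rank((A + 4I)^2) = 1, rank((A + 4I)^3) = 0. The eigenspace has dimension 5 - 2 = 3, so there are 3 Jordan blocks; the rank sequence gives block sizes [3, 1, 1].

Assembling the blocks gives the Jordan form J above.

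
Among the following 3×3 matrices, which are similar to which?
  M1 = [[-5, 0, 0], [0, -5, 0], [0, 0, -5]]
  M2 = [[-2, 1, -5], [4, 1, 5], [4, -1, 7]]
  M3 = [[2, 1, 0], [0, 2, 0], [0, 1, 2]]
2 classes: {M1}, {M2, M3}

Characteristic polynomials: χ_{M1} = (x + 5)^3, χ_{M2} = (x - 2)^3, χ_{M3} = (x - 2)^3.

{M1}: invariant factors x + 5, x + 5, x + 5.

{M2, M3}: invariant factors x - 2, (x - 2)^2.

Matrices are similar if and only if their invariant-factor lists agree; the partition into similarity classes is {M1}, {M2, M3}.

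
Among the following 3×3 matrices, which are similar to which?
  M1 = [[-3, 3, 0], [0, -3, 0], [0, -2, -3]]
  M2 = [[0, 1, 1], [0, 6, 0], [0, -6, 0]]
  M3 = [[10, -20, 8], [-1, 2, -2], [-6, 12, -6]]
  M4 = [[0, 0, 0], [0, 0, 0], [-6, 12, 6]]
Characteristic polynomials: χ_{M1} = (x + 3)^3, χ_{M2} = x^2(x - 6), χ_{M3} = x^2(x - 6), χ_{M4} = x^2(x - 6).

{M1}: invariant factors x + 3, (x + 3)^2.

{M2, M3}: invariant factors x^2(x - 6).

{M4}: invariant factors x, x(x - 6).

Matrices are similar if and only if their invariant-factor lists agree; the partition into similarity classes is {M1}, {M2, M3}, {M4}.

3 classes: {M1}, {M2, M3}, {M4}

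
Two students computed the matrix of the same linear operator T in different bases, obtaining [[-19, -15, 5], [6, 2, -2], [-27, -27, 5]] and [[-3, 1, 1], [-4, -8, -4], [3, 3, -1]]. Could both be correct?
Yes.

Two matrices over a field are similar if and only if they have the same invariant factors.

Both A and B have characteristic polynomial (x + 4)^3 and minimal polynomial (x + 4)^2. Computing further, both have invariant factors x + 4, (x + 4)^2. Hence A and B are similar.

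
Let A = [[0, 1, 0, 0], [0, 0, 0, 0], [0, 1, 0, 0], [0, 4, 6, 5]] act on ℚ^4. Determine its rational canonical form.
The invariant factors of A (the non-unit diagonal entries of the Smith normal form of xI - A over ℚ[x]) are x, x^2(x - 5), each dividing the next. The characteristic polynomial is their product, x^3(x - 5).

The rational canonical form is the block-diagonal matrix of companion matrices C(f_i):
R = [[0, 0, 0, 0], [0, 0, 0, 0], [0, 1, 0, 0], [0, 0, 1, 5]].

R = [[0, 0, 0, 0], [0, 0, 0, 0], [0, 1, 0, 0], [0, 0, 1, 5]]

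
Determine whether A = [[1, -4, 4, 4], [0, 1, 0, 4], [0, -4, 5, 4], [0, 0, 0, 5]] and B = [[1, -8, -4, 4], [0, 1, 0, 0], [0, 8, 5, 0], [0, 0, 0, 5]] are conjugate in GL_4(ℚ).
Yes.

Two matrices over a field are similar if and only if they have the same invariant factors.

Both A and B have characteristic polynomial (x - 5)^2(x - 1)^2 and minimal polynomial (x - 5)(x - 1). Computing further, both have invariant factors (x - 5)(x - 1), (x - 5)(x - 1). Hence A and B are similar.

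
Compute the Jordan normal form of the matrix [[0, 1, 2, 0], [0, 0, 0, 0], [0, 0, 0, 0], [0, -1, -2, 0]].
The characteristic polynomial is det(xI - A) = x^4, so the eigenvalues are 0 (algebraic multiplicity 4).

For λ = 0: rank(A) = 1, rank(A^2) = 0. The eigenspace has dimension 4 - 1 = 3, so there are 3 Jordan blocks; the rank sequence gives block sizes [2, 1, 1].

Assembling the blocks gives the Jordan form J above.

J = [[0, 1, 0, 0], [0, 0, 0, 0], [0, 0, 0, 0], [0, 0, 0, 0]]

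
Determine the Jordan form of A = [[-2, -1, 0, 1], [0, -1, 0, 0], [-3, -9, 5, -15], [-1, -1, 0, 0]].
The characteristic polynomial is det(xI - A) = (x - 5)(x + 1)^3, so the eigenvalues are -1 (algebraic multiplicity 3), 5 (algebraic multiplicity 1).

For λ = -1: rank(A + I) = 2, rank((A + I)^2) = 1. The eigenspace has dimension 4 - 2 = 2, so there are 2 Jordan blocks; the rank sequence gives block sizes [2, 1].

For λ = 5: algebraic multiplicity 1 gives one 1×1 block.

Assembling the blocks gives the Jordan form J above.

J = [[-1, 1, 0, 0], [0, -1, 0, 0], [0, 0, -1, 0], [0, 0, 0, 5]]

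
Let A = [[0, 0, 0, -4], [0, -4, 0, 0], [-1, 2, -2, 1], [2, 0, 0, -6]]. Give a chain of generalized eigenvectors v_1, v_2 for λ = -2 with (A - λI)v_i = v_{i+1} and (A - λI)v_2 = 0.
We seek v_1 ∈ ker((A + 2I)^2) \ ker(A + 2I), then set v_{i+1} = (A + 2I) v_i.

One such chain is v_1 = [[-2, 0, 1, -1]]^T, v_2 = [[0, 0, 1, 0]]^T. Check: (A + 2I) v_2 = [[0, 0, 0, 0]]^T = 0.

v_1 = [[-2, 0, 1, -1]]^T, v_2 = [[0, 0, 1, 0]]^T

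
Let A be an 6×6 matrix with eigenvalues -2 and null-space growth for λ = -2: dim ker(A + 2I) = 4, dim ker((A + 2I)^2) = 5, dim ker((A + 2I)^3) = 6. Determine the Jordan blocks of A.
λ = -2: successive nullity increments [4, 1, 1] count blocks of size ≥ k; block sizes are [3, 1, 1, 1].

Jordan blocks: (-2, 3), (-2, 1), (-2, 1), (-2, 1)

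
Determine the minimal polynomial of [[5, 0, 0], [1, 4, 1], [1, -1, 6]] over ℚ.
The characteristic polynomial factors as (x - 5)^3. The minimal polynomial is ∏(x - λ)^{k_λ} where k_λ is the size of the largest Jordan block at λ.

For λ = 5: rank(A - 5I) = 1, and the largest Jordan block has size 2 (the smallest k with rank((A - 5I)^k) = rank((A - 5I)^(k+1))).

So m_A(x) = (x - 5)^2.

m_A(x) = (x - 5)^2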